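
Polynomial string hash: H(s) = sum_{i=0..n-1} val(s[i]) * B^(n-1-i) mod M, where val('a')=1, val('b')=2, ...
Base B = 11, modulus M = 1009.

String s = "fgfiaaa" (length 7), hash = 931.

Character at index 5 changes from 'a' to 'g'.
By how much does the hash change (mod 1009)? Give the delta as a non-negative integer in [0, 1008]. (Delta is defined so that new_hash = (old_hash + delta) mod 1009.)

Delta formula: (val(new) - val(old)) * B^(n-1-k) mod M
  val('g') - val('a') = 7 - 1 = 6
  B^(n-1-k) = 11^1 mod 1009 = 11
  Delta = 6 * 11 mod 1009 = 66

Answer: 66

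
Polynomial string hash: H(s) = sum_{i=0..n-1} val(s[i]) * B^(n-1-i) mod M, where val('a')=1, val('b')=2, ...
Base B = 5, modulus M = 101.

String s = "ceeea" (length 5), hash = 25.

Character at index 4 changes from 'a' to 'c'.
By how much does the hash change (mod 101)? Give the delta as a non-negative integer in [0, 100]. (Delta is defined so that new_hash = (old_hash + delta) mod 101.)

Delta formula: (val(new) - val(old)) * B^(n-1-k) mod M
  val('c') - val('a') = 3 - 1 = 2
  B^(n-1-k) = 5^0 mod 101 = 1
  Delta = 2 * 1 mod 101 = 2

Answer: 2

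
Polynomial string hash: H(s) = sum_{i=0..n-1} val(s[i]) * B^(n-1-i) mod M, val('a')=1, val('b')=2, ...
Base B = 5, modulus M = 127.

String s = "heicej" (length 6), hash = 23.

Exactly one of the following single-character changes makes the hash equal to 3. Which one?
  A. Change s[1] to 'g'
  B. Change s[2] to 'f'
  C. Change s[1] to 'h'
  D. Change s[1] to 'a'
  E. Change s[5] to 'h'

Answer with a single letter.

Answer: A

Derivation:
Option A: s[1]='e'->'g', delta=(7-5)*5^4 mod 127 = 107, hash=23+107 mod 127 = 3 <-- target
Option B: s[2]='i'->'f', delta=(6-9)*5^3 mod 127 = 6, hash=23+6 mod 127 = 29
Option C: s[1]='e'->'h', delta=(8-5)*5^4 mod 127 = 97, hash=23+97 mod 127 = 120
Option D: s[1]='e'->'a', delta=(1-5)*5^4 mod 127 = 40, hash=23+40 mod 127 = 63
Option E: s[5]='j'->'h', delta=(8-10)*5^0 mod 127 = 125, hash=23+125 mod 127 = 21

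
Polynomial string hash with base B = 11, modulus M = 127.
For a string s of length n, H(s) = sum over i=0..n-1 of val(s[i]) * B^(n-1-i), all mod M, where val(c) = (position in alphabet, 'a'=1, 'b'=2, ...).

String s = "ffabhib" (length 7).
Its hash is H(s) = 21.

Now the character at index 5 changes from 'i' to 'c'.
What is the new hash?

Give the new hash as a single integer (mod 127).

val('i') = 9, val('c') = 3
Position k = 5, exponent = n-1-k = 1
B^1 mod M = 11^1 mod 127 = 11
Delta = (3 - 9) * 11 mod 127 = 61
New hash = (21 + 61) mod 127 = 82

Answer: 82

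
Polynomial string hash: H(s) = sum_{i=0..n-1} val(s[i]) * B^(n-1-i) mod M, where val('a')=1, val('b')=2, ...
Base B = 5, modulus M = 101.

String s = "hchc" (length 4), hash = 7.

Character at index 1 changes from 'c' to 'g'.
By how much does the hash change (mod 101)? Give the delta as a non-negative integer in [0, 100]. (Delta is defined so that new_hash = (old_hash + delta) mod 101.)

Answer: 100

Derivation:
Delta formula: (val(new) - val(old)) * B^(n-1-k) mod M
  val('g') - val('c') = 7 - 3 = 4
  B^(n-1-k) = 5^2 mod 101 = 25
  Delta = 4 * 25 mod 101 = 100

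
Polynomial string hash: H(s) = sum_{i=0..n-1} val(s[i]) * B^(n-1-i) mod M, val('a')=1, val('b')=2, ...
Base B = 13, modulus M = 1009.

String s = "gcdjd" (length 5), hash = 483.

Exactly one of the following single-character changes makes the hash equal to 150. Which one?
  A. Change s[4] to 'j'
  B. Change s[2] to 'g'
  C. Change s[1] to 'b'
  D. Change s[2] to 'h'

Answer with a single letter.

Option A: s[4]='d'->'j', delta=(10-4)*13^0 mod 1009 = 6, hash=483+6 mod 1009 = 489
Option B: s[2]='d'->'g', delta=(7-4)*13^2 mod 1009 = 507, hash=483+507 mod 1009 = 990
Option C: s[1]='c'->'b', delta=(2-3)*13^3 mod 1009 = 830, hash=483+830 mod 1009 = 304
Option D: s[2]='d'->'h', delta=(8-4)*13^2 mod 1009 = 676, hash=483+676 mod 1009 = 150 <-- target

Answer: D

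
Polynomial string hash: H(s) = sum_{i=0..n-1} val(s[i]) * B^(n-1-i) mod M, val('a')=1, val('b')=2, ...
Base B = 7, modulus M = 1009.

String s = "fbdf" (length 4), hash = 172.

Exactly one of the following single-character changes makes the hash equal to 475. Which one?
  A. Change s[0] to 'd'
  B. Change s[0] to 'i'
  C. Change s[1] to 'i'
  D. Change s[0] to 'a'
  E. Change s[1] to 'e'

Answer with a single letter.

Answer: D

Derivation:
Option A: s[0]='f'->'d', delta=(4-6)*7^3 mod 1009 = 323, hash=172+323 mod 1009 = 495
Option B: s[0]='f'->'i', delta=(9-6)*7^3 mod 1009 = 20, hash=172+20 mod 1009 = 192
Option C: s[1]='b'->'i', delta=(9-2)*7^2 mod 1009 = 343, hash=172+343 mod 1009 = 515
Option D: s[0]='f'->'a', delta=(1-6)*7^3 mod 1009 = 303, hash=172+303 mod 1009 = 475 <-- target
Option E: s[1]='b'->'e', delta=(5-2)*7^2 mod 1009 = 147, hash=172+147 mod 1009 = 319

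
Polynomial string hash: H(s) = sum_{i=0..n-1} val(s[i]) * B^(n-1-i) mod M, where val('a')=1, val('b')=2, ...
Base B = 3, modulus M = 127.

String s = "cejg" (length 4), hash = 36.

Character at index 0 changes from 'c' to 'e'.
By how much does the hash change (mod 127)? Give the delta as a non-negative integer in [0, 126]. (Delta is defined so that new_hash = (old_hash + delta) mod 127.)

Answer: 54

Derivation:
Delta formula: (val(new) - val(old)) * B^(n-1-k) mod M
  val('e') - val('c') = 5 - 3 = 2
  B^(n-1-k) = 3^3 mod 127 = 27
  Delta = 2 * 27 mod 127 = 54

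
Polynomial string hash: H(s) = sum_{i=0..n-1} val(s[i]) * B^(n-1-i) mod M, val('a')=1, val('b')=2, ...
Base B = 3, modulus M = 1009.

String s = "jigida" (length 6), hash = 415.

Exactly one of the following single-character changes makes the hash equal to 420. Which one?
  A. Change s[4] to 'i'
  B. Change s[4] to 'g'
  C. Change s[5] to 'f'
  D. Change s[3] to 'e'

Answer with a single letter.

Option A: s[4]='d'->'i', delta=(9-4)*3^1 mod 1009 = 15, hash=415+15 mod 1009 = 430
Option B: s[4]='d'->'g', delta=(7-4)*3^1 mod 1009 = 9, hash=415+9 mod 1009 = 424
Option C: s[5]='a'->'f', delta=(6-1)*3^0 mod 1009 = 5, hash=415+5 mod 1009 = 420 <-- target
Option D: s[3]='i'->'e', delta=(5-9)*3^2 mod 1009 = 973, hash=415+973 mod 1009 = 379

Answer: C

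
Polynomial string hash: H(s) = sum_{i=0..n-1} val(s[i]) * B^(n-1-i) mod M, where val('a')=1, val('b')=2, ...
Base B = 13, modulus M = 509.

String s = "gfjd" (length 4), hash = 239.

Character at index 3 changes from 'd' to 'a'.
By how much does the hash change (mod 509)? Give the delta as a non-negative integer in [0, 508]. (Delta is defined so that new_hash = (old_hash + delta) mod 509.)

Delta formula: (val(new) - val(old)) * B^(n-1-k) mod M
  val('a') - val('d') = 1 - 4 = -3
  B^(n-1-k) = 13^0 mod 509 = 1
  Delta = -3 * 1 mod 509 = 506

Answer: 506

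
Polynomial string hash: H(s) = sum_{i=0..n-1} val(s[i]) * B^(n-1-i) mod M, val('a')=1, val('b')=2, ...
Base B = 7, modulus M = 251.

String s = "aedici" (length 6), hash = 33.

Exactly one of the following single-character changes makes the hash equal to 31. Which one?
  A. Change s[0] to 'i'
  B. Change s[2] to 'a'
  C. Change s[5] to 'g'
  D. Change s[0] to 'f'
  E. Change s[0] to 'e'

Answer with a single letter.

Option A: s[0]='a'->'i', delta=(9-1)*7^5 mod 251 = 171, hash=33+171 mod 251 = 204
Option B: s[2]='d'->'a', delta=(1-4)*7^3 mod 251 = 226, hash=33+226 mod 251 = 8
Option C: s[5]='i'->'g', delta=(7-9)*7^0 mod 251 = 249, hash=33+249 mod 251 = 31 <-- target
Option D: s[0]='a'->'f', delta=(6-1)*7^5 mod 251 = 201, hash=33+201 mod 251 = 234
Option E: s[0]='a'->'e', delta=(5-1)*7^5 mod 251 = 211, hash=33+211 mod 251 = 244

Answer: C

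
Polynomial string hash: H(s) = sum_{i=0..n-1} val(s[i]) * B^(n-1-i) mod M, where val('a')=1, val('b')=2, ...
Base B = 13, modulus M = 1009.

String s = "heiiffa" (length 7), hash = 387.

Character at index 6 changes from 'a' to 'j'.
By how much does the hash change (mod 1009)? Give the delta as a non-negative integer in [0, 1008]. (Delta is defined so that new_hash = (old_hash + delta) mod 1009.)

Delta formula: (val(new) - val(old)) * B^(n-1-k) mod M
  val('j') - val('a') = 10 - 1 = 9
  B^(n-1-k) = 13^0 mod 1009 = 1
  Delta = 9 * 1 mod 1009 = 9

Answer: 9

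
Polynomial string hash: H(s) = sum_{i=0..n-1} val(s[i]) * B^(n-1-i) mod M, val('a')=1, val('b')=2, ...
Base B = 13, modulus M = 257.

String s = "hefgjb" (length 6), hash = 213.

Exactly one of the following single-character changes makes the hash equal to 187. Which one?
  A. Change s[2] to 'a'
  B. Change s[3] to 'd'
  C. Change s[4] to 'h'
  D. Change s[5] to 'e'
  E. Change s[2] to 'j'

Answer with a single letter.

Option A: s[2]='f'->'a', delta=(1-6)*13^3 mod 257 = 66, hash=213+66 mod 257 = 22
Option B: s[3]='g'->'d', delta=(4-7)*13^2 mod 257 = 7, hash=213+7 mod 257 = 220
Option C: s[4]='j'->'h', delta=(8-10)*13^1 mod 257 = 231, hash=213+231 mod 257 = 187 <-- target
Option D: s[5]='b'->'e', delta=(5-2)*13^0 mod 257 = 3, hash=213+3 mod 257 = 216
Option E: s[2]='f'->'j', delta=(10-6)*13^3 mod 257 = 50, hash=213+50 mod 257 = 6

Answer: C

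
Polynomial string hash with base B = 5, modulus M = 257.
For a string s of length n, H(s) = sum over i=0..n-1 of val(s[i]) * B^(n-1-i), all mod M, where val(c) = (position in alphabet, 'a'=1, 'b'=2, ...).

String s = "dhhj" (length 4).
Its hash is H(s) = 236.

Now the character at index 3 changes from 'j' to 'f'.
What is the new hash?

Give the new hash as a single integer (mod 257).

val('j') = 10, val('f') = 6
Position k = 3, exponent = n-1-k = 0
B^0 mod M = 5^0 mod 257 = 1
Delta = (6 - 10) * 1 mod 257 = 253
New hash = (236 + 253) mod 257 = 232

Answer: 232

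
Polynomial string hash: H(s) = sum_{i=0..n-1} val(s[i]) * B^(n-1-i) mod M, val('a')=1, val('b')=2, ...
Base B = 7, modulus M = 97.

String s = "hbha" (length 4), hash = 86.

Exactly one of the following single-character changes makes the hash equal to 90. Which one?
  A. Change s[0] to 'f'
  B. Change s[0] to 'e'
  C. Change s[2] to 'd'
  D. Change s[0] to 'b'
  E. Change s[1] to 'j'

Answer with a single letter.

Option A: s[0]='h'->'f', delta=(6-8)*7^3 mod 97 = 90, hash=86+90 mod 97 = 79
Option B: s[0]='h'->'e', delta=(5-8)*7^3 mod 97 = 38, hash=86+38 mod 97 = 27
Option C: s[2]='h'->'d', delta=(4-8)*7^1 mod 97 = 69, hash=86+69 mod 97 = 58
Option D: s[0]='h'->'b', delta=(2-8)*7^3 mod 97 = 76, hash=86+76 mod 97 = 65
Option E: s[1]='b'->'j', delta=(10-2)*7^2 mod 97 = 4, hash=86+4 mod 97 = 90 <-- target

Answer: E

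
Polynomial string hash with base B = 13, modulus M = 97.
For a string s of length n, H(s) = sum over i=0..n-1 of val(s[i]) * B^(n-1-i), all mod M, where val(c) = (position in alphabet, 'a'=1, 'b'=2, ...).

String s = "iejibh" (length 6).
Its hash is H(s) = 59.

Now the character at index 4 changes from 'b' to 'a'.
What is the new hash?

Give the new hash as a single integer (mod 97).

val('b') = 2, val('a') = 1
Position k = 4, exponent = n-1-k = 1
B^1 mod M = 13^1 mod 97 = 13
Delta = (1 - 2) * 13 mod 97 = 84
New hash = (59 + 84) mod 97 = 46

Answer: 46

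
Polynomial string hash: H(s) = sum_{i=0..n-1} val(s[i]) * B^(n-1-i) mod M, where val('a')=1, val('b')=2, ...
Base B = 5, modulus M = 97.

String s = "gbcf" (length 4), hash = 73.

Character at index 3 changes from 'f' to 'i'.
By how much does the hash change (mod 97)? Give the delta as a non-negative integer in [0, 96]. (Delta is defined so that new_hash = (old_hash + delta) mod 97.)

Delta formula: (val(new) - val(old)) * B^(n-1-k) mod M
  val('i') - val('f') = 9 - 6 = 3
  B^(n-1-k) = 5^0 mod 97 = 1
  Delta = 3 * 1 mod 97 = 3

Answer: 3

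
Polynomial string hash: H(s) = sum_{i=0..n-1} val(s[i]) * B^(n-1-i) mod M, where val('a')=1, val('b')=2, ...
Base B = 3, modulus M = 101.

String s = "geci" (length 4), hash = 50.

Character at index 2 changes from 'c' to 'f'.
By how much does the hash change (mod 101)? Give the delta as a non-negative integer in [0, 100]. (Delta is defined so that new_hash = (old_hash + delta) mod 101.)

Answer: 9

Derivation:
Delta formula: (val(new) - val(old)) * B^(n-1-k) mod M
  val('f') - val('c') = 6 - 3 = 3
  B^(n-1-k) = 3^1 mod 101 = 3
  Delta = 3 * 3 mod 101 = 9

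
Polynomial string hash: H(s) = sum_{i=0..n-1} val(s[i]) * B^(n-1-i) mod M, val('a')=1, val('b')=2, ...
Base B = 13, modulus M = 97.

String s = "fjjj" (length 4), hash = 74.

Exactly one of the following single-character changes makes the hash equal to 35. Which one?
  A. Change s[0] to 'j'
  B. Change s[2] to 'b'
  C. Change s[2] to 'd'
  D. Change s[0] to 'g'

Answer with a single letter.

Option A: s[0]='f'->'j', delta=(10-6)*13^3 mod 97 = 58, hash=74+58 mod 97 = 35 <-- target
Option B: s[2]='j'->'b', delta=(2-10)*13^1 mod 97 = 90, hash=74+90 mod 97 = 67
Option C: s[2]='j'->'d', delta=(4-10)*13^1 mod 97 = 19, hash=74+19 mod 97 = 93
Option D: s[0]='f'->'g', delta=(7-6)*13^3 mod 97 = 63, hash=74+63 mod 97 = 40

Answer: A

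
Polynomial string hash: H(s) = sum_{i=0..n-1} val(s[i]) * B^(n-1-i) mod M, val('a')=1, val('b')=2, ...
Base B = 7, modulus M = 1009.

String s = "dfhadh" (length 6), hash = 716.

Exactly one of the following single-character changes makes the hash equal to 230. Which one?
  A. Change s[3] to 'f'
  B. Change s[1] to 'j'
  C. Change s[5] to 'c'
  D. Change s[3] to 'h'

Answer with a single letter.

Answer: B

Derivation:
Option A: s[3]='a'->'f', delta=(6-1)*7^2 mod 1009 = 245, hash=716+245 mod 1009 = 961
Option B: s[1]='f'->'j', delta=(10-6)*7^4 mod 1009 = 523, hash=716+523 mod 1009 = 230 <-- target
Option C: s[5]='h'->'c', delta=(3-8)*7^0 mod 1009 = 1004, hash=716+1004 mod 1009 = 711
Option D: s[3]='a'->'h', delta=(8-1)*7^2 mod 1009 = 343, hash=716+343 mod 1009 = 50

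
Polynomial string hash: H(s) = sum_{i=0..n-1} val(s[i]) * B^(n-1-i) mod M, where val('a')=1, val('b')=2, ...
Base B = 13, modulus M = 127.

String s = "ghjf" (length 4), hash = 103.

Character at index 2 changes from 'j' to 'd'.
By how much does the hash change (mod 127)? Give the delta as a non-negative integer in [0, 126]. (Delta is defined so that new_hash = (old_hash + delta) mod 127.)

Answer: 49

Derivation:
Delta formula: (val(new) - val(old)) * B^(n-1-k) mod M
  val('d') - val('j') = 4 - 10 = -6
  B^(n-1-k) = 13^1 mod 127 = 13
  Delta = -6 * 13 mod 127 = 49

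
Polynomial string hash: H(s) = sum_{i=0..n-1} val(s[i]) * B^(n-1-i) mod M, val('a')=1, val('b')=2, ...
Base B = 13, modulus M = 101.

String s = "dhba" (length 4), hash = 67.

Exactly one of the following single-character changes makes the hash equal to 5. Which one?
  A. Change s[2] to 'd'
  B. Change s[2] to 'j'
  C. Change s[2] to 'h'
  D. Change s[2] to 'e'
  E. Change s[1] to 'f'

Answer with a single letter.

Answer: D

Derivation:
Option A: s[2]='b'->'d', delta=(4-2)*13^1 mod 101 = 26, hash=67+26 mod 101 = 93
Option B: s[2]='b'->'j', delta=(10-2)*13^1 mod 101 = 3, hash=67+3 mod 101 = 70
Option C: s[2]='b'->'h', delta=(8-2)*13^1 mod 101 = 78, hash=67+78 mod 101 = 44
Option D: s[2]='b'->'e', delta=(5-2)*13^1 mod 101 = 39, hash=67+39 mod 101 = 5 <-- target
Option E: s[1]='h'->'f', delta=(6-8)*13^2 mod 101 = 66, hash=67+66 mod 101 = 32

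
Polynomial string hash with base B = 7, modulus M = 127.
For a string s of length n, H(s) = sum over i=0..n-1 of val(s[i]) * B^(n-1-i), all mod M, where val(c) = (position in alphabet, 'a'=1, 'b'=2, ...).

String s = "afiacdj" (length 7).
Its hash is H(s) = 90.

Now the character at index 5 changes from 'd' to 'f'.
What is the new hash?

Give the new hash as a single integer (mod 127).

val('d') = 4, val('f') = 6
Position k = 5, exponent = n-1-k = 1
B^1 mod M = 7^1 mod 127 = 7
Delta = (6 - 4) * 7 mod 127 = 14
New hash = (90 + 14) mod 127 = 104

Answer: 104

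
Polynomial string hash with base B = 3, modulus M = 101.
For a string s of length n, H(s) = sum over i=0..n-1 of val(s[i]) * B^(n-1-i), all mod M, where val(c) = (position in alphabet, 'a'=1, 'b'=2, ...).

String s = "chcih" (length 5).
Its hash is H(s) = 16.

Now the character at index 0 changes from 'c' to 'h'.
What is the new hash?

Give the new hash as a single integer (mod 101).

Answer: 17

Derivation:
val('c') = 3, val('h') = 8
Position k = 0, exponent = n-1-k = 4
B^4 mod M = 3^4 mod 101 = 81
Delta = (8 - 3) * 81 mod 101 = 1
New hash = (16 + 1) mod 101 = 17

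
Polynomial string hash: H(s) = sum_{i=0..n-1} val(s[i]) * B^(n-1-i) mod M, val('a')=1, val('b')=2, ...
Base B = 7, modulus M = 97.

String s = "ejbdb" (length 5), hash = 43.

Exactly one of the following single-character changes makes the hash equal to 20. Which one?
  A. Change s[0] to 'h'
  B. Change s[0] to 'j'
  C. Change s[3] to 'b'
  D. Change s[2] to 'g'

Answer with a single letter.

Answer: B

Derivation:
Option A: s[0]='e'->'h', delta=(8-5)*7^4 mod 97 = 25, hash=43+25 mod 97 = 68
Option B: s[0]='e'->'j', delta=(10-5)*7^4 mod 97 = 74, hash=43+74 mod 97 = 20 <-- target
Option C: s[3]='d'->'b', delta=(2-4)*7^1 mod 97 = 83, hash=43+83 mod 97 = 29
Option D: s[2]='b'->'g', delta=(7-2)*7^2 mod 97 = 51, hash=43+51 mod 97 = 94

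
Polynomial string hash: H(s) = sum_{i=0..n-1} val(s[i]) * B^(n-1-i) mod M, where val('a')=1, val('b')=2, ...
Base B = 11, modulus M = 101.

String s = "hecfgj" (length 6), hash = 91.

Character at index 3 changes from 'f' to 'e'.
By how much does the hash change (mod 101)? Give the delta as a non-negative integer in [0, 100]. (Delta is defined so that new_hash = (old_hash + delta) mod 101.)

Delta formula: (val(new) - val(old)) * B^(n-1-k) mod M
  val('e') - val('f') = 5 - 6 = -1
  B^(n-1-k) = 11^2 mod 101 = 20
  Delta = -1 * 20 mod 101 = 81

Answer: 81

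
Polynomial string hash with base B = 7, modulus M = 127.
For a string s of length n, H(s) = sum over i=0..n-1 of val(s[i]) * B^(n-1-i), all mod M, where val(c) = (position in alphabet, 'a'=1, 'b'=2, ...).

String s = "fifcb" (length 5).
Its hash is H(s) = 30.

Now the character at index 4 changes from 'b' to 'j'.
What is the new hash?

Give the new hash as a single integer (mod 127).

val('b') = 2, val('j') = 10
Position k = 4, exponent = n-1-k = 0
B^0 mod M = 7^0 mod 127 = 1
Delta = (10 - 2) * 1 mod 127 = 8
New hash = (30 + 8) mod 127 = 38

Answer: 38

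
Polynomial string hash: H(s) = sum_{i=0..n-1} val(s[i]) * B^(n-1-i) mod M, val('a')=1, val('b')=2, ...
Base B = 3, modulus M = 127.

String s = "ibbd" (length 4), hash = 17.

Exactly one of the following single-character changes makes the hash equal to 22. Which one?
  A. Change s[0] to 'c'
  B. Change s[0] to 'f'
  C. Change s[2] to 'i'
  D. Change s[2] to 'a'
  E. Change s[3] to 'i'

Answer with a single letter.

Answer: E

Derivation:
Option A: s[0]='i'->'c', delta=(3-9)*3^3 mod 127 = 92, hash=17+92 mod 127 = 109
Option B: s[0]='i'->'f', delta=(6-9)*3^3 mod 127 = 46, hash=17+46 mod 127 = 63
Option C: s[2]='b'->'i', delta=(9-2)*3^1 mod 127 = 21, hash=17+21 mod 127 = 38
Option D: s[2]='b'->'a', delta=(1-2)*3^1 mod 127 = 124, hash=17+124 mod 127 = 14
Option E: s[3]='d'->'i', delta=(9-4)*3^0 mod 127 = 5, hash=17+5 mod 127 = 22 <-- target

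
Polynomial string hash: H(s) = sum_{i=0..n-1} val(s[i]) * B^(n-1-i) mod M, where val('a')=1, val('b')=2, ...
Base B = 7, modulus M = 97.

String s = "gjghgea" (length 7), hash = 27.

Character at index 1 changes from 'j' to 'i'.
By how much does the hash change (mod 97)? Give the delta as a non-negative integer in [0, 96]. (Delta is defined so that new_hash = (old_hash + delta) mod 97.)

Delta formula: (val(new) - val(old)) * B^(n-1-k) mod M
  val('i') - val('j') = 9 - 10 = -1
  B^(n-1-k) = 7^5 mod 97 = 26
  Delta = -1 * 26 mod 97 = 71

Answer: 71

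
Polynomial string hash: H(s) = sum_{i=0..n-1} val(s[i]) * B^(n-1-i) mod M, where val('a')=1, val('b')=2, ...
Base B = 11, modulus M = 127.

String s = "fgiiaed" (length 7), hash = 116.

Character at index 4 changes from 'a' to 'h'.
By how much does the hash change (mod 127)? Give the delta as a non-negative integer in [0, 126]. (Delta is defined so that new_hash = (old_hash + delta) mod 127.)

Delta formula: (val(new) - val(old)) * B^(n-1-k) mod M
  val('h') - val('a') = 8 - 1 = 7
  B^(n-1-k) = 11^2 mod 127 = 121
  Delta = 7 * 121 mod 127 = 85

Answer: 85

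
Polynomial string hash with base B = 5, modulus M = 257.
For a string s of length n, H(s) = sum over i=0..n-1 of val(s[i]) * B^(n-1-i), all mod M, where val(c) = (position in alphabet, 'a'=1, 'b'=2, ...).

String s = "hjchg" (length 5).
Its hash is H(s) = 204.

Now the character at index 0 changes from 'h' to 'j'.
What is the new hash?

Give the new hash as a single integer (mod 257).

Answer: 169

Derivation:
val('h') = 8, val('j') = 10
Position k = 0, exponent = n-1-k = 4
B^4 mod M = 5^4 mod 257 = 111
Delta = (10 - 8) * 111 mod 257 = 222
New hash = (204 + 222) mod 257 = 169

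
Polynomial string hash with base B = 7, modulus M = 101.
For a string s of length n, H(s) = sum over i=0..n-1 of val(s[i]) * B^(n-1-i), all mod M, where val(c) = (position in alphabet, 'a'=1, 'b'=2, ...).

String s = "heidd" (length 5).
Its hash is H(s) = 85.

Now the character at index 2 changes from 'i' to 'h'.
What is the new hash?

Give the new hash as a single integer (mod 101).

Answer: 36

Derivation:
val('i') = 9, val('h') = 8
Position k = 2, exponent = n-1-k = 2
B^2 mod M = 7^2 mod 101 = 49
Delta = (8 - 9) * 49 mod 101 = 52
New hash = (85 + 52) mod 101 = 36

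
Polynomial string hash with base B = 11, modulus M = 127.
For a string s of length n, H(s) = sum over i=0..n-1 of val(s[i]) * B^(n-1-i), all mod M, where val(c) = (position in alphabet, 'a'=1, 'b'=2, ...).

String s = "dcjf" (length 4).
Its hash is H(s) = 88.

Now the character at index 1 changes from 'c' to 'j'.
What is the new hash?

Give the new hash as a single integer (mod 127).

Answer: 46

Derivation:
val('c') = 3, val('j') = 10
Position k = 1, exponent = n-1-k = 2
B^2 mod M = 11^2 mod 127 = 121
Delta = (10 - 3) * 121 mod 127 = 85
New hash = (88 + 85) mod 127 = 46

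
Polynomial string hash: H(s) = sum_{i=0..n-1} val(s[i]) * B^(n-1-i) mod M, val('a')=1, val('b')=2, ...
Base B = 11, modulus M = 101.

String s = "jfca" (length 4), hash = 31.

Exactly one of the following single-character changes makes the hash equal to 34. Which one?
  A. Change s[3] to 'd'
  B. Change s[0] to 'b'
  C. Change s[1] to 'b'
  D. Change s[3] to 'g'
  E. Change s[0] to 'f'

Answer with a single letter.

Option A: s[3]='a'->'d', delta=(4-1)*11^0 mod 101 = 3, hash=31+3 mod 101 = 34 <-- target
Option B: s[0]='j'->'b', delta=(2-10)*11^3 mod 101 = 58, hash=31+58 mod 101 = 89
Option C: s[1]='f'->'b', delta=(2-6)*11^2 mod 101 = 21, hash=31+21 mod 101 = 52
Option D: s[3]='a'->'g', delta=(7-1)*11^0 mod 101 = 6, hash=31+6 mod 101 = 37
Option E: s[0]='j'->'f', delta=(6-10)*11^3 mod 101 = 29, hash=31+29 mod 101 = 60

Answer: A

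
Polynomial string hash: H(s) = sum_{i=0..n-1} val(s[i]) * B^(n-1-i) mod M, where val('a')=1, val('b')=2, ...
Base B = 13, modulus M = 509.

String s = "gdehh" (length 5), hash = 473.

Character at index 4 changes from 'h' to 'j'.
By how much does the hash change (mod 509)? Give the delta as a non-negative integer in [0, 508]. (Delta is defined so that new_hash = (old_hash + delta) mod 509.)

Answer: 2

Derivation:
Delta formula: (val(new) - val(old)) * B^(n-1-k) mod M
  val('j') - val('h') = 10 - 8 = 2
  B^(n-1-k) = 13^0 mod 509 = 1
  Delta = 2 * 1 mod 509 = 2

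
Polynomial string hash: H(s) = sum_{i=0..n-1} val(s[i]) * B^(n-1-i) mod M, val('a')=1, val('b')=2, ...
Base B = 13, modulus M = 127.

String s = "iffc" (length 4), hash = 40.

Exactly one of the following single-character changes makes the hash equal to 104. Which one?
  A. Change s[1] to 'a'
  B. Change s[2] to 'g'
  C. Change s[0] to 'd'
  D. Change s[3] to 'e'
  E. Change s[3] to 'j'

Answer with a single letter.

Option A: s[1]='f'->'a', delta=(1-6)*13^2 mod 127 = 44, hash=40+44 mod 127 = 84
Option B: s[2]='f'->'g', delta=(7-6)*13^1 mod 127 = 13, hash=40+13 mod 127 = 53
Option C: s[0]='i'->'d', delta=(4-9)*13^3 mod 127 = 64, hash=40+64 mod 127 = 104 <-- target
Option D: s[3]='c'->'e', delta=(5-3)*13^0 mod 127 = 2, hash=40+2 mod 127 = 42
Option E: s[3]='c'->'j', delta=(10-3)*13^0 mod 127 = 7, hash=40+7 mod 127 = 47

Answer: C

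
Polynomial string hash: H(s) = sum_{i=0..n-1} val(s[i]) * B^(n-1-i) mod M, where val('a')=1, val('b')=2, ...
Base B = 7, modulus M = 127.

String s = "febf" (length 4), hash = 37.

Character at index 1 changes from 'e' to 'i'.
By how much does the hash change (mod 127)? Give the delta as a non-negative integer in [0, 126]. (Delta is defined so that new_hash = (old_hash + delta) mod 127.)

Answer: 69

Derivation:
Delta formula: (val(new) - val(old)) * B^(n-1-k) mod M
  val('i') - val('e') = 9 - 5 = 4
  B^(n-1-k) = 7^2 mod 127 = 49
  Delta = 4 * 49 mod 127 = 69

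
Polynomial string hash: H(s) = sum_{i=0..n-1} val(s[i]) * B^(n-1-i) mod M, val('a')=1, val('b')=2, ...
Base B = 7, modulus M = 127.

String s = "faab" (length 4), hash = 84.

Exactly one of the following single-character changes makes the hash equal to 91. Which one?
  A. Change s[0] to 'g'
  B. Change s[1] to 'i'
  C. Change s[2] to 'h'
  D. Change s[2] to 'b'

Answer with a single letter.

Option A: s[0]='f'->'g', delta=(7-6)*7^3 mod 127 = 89, hash=84+89 mod 127 = 46
Option B: s[1]='a'->'i', delta=(9-1)*7^2 mod 127 = 11, hash=84+11 mod 127 = 95
Option C: s[2]='a'->'h', delta=(8-1)*7^1 mod 127 = 49, hash=84+49 mod 127 = 6
Option D: s[2]='a'->'b', delta=(2-1)*7^1 mod 127 = 7, hash=84+7 mod 127 = 91 <-- target

Answer: D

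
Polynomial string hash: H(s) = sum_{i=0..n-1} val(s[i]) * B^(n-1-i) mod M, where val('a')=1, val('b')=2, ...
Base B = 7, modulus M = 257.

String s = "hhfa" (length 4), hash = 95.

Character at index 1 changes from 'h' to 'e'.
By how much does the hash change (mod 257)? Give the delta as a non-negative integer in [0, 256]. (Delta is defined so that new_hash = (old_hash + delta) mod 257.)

Delta formula: (val(new) - val(old)) * B^(n-1-k) mod M
  val('e') - val('h') = 5 - 8 = -3
  B^(n-1-k) = 7^2 mod 257 = 49
  Delta = -3 * 49 mod 257 = 110

Answer: 110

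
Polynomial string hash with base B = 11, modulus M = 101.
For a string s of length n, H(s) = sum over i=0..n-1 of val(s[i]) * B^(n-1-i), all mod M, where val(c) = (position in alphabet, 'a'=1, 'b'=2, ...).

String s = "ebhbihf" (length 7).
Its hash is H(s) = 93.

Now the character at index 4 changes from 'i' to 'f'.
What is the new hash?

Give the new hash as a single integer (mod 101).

Answer: 33

Derivation:
val('i') = 9, val('f') = 6
Position k = 4, exponent = n-1-k = 2
B^2 mod M = 11^2 mod 101 = 20
Delta = (6 - 9) * 20 mod 101 = 41
New hash = (93 + 41) mod 101 = 33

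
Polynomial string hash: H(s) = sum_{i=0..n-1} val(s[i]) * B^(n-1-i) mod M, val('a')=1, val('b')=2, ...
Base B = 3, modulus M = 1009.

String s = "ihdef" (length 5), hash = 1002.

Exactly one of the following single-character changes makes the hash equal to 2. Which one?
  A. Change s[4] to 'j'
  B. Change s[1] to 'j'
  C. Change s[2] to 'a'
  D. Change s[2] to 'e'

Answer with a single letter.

Option A: s[4]='f'->'j', delta=(10-6)*3^0 mod 1009 = 4, hash=1002+4 mod 1009 = 1006
Option B: s[1]='h'->'j', delta=(10-8)*3^3 mod 1009 = 54, hash=1002+54 mod 1009 = 47
Option C: s[2]='d'->'a', delta=(1-4)*3^2 mod 1009 = 982, hash=1002+982 mod 1009 = 975
Option D: s[2]='d'->'e', delta=(5-4)*3^2 mod 1009 = 9, hash=1002+9 mod 1009 = 2 <-- target

Answer: D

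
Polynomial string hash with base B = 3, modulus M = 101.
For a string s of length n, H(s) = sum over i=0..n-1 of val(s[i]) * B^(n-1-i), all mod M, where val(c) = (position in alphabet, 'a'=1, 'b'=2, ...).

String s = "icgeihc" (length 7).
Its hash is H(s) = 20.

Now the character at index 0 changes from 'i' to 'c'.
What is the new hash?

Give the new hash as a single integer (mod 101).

Answer: 90

Derivation:
val('i') = 9, val('c') = 3
Position k = 0, exponent = n-1-k = 6
B^6 mod M = 3^6 mod 101 = 22
Delta = (3 - 9) * 22 mod 101 = 70
New hash = (20 + 70) mod 101 = 90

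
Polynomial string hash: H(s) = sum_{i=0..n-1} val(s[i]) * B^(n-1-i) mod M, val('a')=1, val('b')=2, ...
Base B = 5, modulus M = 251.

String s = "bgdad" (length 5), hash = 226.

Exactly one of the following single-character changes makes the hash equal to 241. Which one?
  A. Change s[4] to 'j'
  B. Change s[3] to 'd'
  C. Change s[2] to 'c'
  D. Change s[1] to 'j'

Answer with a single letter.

Option A: s[4]='d'->'j', delta=(10-4)*5^0 mod 251 = 6, hash=226+6 mod 251 = 232
Option B: s[3]='a'->'d', delta=(4-1)*5^1 mod 251 = 15, hash=226+15 mod 251 = 241 <-- target
Option C: s[2]='d'->'c', delta=(3-4)*5^2 mod 251 = 226, hash=226+226 mod 251 = 201
Option D: s[1]='g'->'j', delta=(10-7)*5^3 mod 251 = 124, hash=226+124 mod 251 = 99

Answer: B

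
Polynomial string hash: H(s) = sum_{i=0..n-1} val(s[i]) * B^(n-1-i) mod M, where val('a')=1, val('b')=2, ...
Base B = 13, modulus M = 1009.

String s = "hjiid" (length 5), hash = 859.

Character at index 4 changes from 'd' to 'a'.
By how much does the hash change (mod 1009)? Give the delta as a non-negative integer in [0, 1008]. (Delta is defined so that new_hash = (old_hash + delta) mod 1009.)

Delta formula: (val(new) - val(old)) * B^(n-1-k) mod M
  val('a') - val('d') = 1 - 4 = -3
  B^(n-1-k) = 13^0 mod 1009 = 1
  Delta = -3 * 1 mod 1009 = 1006

Answer: 1006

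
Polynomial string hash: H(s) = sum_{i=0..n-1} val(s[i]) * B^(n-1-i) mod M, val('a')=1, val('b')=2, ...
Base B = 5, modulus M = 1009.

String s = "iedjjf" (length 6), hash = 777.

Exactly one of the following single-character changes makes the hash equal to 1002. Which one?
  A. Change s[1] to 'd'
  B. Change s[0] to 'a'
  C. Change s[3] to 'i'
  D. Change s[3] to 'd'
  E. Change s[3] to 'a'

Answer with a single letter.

Answer: B

Derivation:
Option A: s[1]='e'->'d', delta=(4-5)*5^4 mod 1009 = 384, hash=777+384 mod 1009 = 152
Option B: s[0]='i'->'a', delta=(1-9)*5^5 mod 1009 = 225, hash=777+225 mod 1009 = 1002 <-- target
Option C: s[3]='j'->'i', delta=(9-10)*5^2 mod 1009 = 984, hash=777+984 mod 1009 = 752
Option D: s[3]='j'->'d', delta=(4-10)*5^2 mod 1009 = 859, hash=777+859 mod 1009 = 627
Option E: s[3]='j'->'a', delta=(1-10)*5^2 mod 1009 = 784, hash=777+784 mod 1009 = 552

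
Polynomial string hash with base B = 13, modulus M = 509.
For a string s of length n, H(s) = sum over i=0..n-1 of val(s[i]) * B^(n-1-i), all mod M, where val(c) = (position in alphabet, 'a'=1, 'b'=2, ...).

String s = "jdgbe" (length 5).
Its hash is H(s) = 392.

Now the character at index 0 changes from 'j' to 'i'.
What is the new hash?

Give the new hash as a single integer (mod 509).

val('j') = 10, val('i') = 9
Position k = 0, exponent = n-1-k = 4
B^4 mod M = 13^4 mod 509 = 57
Delta = (9 - 10) * 57 mod 509 = 452
New hash = (392 + 452) mod 509 = 335

Answer: 335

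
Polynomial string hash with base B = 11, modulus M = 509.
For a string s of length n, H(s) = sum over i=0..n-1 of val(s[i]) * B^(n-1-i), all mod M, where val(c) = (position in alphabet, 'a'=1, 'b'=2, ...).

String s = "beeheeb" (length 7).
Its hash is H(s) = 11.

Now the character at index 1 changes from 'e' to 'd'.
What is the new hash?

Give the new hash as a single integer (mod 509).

Answer: 313

Derivation:
val('e') = 5, val('d') = 4
Position k = 1, exponent = n-1-k = 5
B^5 mod M = 11^5 mod 509 = 207
Delta = (4 - 5) * 207 mod 509 = 302
New hash = (11 + 302) mod 509 = 313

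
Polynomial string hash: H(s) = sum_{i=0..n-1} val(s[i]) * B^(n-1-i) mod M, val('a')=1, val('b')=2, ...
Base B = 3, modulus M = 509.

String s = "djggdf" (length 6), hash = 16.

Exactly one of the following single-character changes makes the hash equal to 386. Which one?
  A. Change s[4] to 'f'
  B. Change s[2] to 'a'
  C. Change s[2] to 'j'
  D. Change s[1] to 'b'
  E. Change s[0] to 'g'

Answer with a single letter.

Option A: s[4]='d'->'f', delta=(6-4)*3^1 mod 509 = 6, hash=16+6 mod 509 = 22
Option B: s[2]='g'->'a', delta=(1-7)*3^3 mod 509 = 347, hash=16+347 mod 509 = 363
Option C: s[2]='g'->'j', delta=(10-7)*3^3 mod 509 = 81, hash=16+81 mod 509 = 97
Option D: s[1]='j'->'b', delta=(2-10)*3^4 mod 509 = 370, hash=16+370 mod 509 = 386 <-- target
Option E: s[0]='d'->'g', delta=(7-4)*3^5 mod 509 = 220, hash=16+220 mod 509 = 236

Answer: D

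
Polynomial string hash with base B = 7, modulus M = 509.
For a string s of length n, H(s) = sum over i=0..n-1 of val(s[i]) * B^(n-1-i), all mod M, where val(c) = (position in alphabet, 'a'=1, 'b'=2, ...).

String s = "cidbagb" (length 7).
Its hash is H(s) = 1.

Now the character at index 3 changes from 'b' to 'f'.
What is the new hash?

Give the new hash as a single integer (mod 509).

val('b') = 2, val('f') = 6
Position k = 3, exponent = n-1-k = 3
B^3 mod M = 7^3 mod 509 = 343
Delta = (6 - 2) * 343 mod 509 = 354
New hash = (1 + 354) mod 509 = 355

Answer: 355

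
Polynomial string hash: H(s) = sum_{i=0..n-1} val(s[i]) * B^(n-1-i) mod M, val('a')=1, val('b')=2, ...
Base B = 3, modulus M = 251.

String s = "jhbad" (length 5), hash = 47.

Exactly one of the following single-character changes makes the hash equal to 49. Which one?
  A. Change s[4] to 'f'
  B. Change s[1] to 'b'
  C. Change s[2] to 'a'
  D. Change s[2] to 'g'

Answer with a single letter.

Option A: s[4]='d'->'f', delta=(6-4)*3^0 mod 251 = 2, hash=47+2 mod 251 = 49 <-- target
Option B: s[1]='h'->'b', delta=(2-8)*3^3 mod 251 = 89, hash=47+89 mod 251 = 136
Option C: s[2]='b'->'a', delta=(1-2)*3^2 mod 251 = 242, hash=47+242 mod 251 = 38
Option D: s[2]='b'->'g', delta=(7-2)*3^2 mod 251 = 45, hash=47+45 mod 251 = 92

Answer: A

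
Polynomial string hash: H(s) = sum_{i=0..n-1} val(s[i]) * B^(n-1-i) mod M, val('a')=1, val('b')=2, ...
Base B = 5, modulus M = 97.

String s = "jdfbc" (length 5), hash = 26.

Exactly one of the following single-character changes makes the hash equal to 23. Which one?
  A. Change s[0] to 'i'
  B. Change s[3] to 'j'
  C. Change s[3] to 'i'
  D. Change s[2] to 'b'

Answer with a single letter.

Answer: D

Derivation:
Option A: s[0]='j'->'i', delta=(9-10)*5^4 mod 97 = 54, hash=26+54 mod 97 = 80
Option B: s[3]='b'->'j', delta=(10-2)*5^1 mod 97 = 40, hash=26+40 mod 97 = 66
Option C: s[3]='b'->'i', delta=(9-2)*5^1 mod 97 = 35, hash=26+35 mod 97 = 61
Option D: s[2]='f'->'b', delta=(2-6)*5^2 mod 97 = 94, hash=26+94 mod 97 = 23 <-- target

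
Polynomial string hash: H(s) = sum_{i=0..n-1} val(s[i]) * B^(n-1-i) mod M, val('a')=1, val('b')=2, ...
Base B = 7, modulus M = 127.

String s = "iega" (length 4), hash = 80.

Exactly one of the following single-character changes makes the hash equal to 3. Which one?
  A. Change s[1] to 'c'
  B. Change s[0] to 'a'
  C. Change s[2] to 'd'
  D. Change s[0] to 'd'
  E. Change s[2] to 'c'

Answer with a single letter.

Answer: B

Derivation:
Option A: s[1]='e'->'c', delta=(3-5)*7^2 mod 127 = 29, hash=80+29 mod 127 = 109
Option B: s[0]='i'->'a', delta=(1-9)*7^3 mod 127 = 50, hash=80+50 mod 127 = 3 <-- target
Option C: s[2]='g'->'d', delta=(4-7)*7^1 mod 127 = 106, hash=80+106 mod 127 = 59
Option D: s[0]='i'->'d', delta=(4-9)*7^3 mod 127 = 63, hash=80+63 mod 127 = 16
Option E: s[2]='g'->'c', delta=(3-7)*7^1 mod 127 = 99, hash=80+99 mod 127 = 52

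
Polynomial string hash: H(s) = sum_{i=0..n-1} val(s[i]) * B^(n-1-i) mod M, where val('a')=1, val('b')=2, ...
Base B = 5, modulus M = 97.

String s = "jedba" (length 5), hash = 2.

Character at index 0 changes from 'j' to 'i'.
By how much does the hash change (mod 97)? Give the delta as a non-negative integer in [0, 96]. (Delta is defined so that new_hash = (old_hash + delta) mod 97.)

Answer: 54

Derivation:
Delta formula: (val(new) - val(old)) * B^(n-1-k) mod M
  val('i') - val('j') = 9 - 10 = -1
  B^(n-1-k) = 5^4 mod 97 = 43
  Delta = -1 * 43 mod 97 = 54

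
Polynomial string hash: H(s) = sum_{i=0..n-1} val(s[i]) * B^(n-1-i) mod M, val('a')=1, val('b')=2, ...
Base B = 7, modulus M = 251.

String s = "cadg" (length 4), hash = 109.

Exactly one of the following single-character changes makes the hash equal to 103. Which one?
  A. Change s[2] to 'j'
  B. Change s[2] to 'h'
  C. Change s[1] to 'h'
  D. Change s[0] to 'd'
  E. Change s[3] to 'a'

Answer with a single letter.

Option A: s[2]='d'->'j', delta=(10-4)*7^1 mod 251 = 42, hash=109+42 mod 251 = 151
Option B: s[2]='d'->'h', delta=(8-4)*7^1 mod 251 = 28, hash=109+28 mod 251 = 137
Option C: s[1]='a'->'h', delta=(8-1)*7^2 mod 251 = 92, hash=109+92 mod 251 = 201
Option D: s[0]='c'->'d', delta=(4-3)*7^3 mod 251 = 92, hash=109+92 mod 251 = 201
Option E: s[3]='g'->'a', delta=(1-7)*7^0 mod 251 = 245, hash=109+245 mod 251 = 103 <-- target

Answer: E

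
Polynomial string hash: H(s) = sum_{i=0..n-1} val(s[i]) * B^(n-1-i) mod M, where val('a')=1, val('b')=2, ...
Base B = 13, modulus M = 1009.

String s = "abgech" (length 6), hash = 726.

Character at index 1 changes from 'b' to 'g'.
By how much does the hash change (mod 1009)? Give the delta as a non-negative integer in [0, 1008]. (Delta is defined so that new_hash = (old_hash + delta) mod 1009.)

Delta formula: (val(new) - val(old)) * B^(n-1-k) mod M
  val('g') - val('b') = 7 - 2 = 5
  B^(n-1-k) = 13^4 mod 1009 = 309
  Delta = 5 * 309 mod 1009 = 536

Answer: 536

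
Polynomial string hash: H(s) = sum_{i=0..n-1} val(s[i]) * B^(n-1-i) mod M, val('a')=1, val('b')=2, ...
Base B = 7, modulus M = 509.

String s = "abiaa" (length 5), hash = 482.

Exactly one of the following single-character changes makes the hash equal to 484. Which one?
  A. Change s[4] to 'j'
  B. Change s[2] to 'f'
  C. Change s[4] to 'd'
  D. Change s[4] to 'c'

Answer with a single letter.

Option A: s[4]='a'->'j', delta=(10-1)*7^0 mod 509 = 9, hash=482+9 mod 509 = 491
Option B: s[2]='i'->'f', delta=(6-9)*7^2 mod 509 = 362, hash=482+362 mod 509 = 335
Option C: s[4]='a'->'d', delta=(4-1)*7^0 mod 509 = 3, hash=482+3 mod 509 = 485
Option D: s[4]='a'->'c', delta=(3-1)*7^0 mod 509 = 2, hash=482+2 mod 509 = 484 <-- target

Answer: D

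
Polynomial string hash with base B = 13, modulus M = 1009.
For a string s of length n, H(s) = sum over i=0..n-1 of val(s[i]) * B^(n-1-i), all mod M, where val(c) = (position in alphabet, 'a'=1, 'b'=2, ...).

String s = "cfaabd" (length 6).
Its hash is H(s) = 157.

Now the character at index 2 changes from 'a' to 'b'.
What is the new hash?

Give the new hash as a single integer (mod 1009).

Answer: 336

Derivation:
val('a') = 1, val('b') = 2
Position k = 2, exponent = n-1-k = 3
B^3 mod M = 13^3 mod 1009 = 179
Delta = (2 - 1) * 179 mod 1009 = 179
New hash = (157 + 179) mod 1009 = 336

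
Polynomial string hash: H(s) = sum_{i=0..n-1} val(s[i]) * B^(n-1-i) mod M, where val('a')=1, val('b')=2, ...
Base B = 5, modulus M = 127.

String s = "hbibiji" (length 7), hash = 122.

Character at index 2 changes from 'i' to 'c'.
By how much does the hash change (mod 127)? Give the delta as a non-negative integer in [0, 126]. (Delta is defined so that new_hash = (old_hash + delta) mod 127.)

Answer: 60

Derivation:
Delta formula: (val(new) - val(old)) * B^(n-1-k) mod M
  val('c') - val('i') = 3 - 9 = -6
  B^(n-1-k) = 5^4 mod 127 = 117
  Delta = -6 * 117 mod 127 = 60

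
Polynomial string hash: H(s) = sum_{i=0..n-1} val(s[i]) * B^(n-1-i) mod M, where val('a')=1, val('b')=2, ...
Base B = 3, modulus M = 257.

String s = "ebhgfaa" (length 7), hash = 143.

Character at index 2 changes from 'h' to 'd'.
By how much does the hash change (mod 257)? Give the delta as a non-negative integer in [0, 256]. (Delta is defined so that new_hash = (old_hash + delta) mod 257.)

Answer: 190

Derivation:
Delta formula: (val(new) - val(old)) * B^(n-1-k) mod M
  val('d') - val('h') = 4 - 8 = -4
  B^(n-1-k) = 3^4 mod 257 = 81
  Delta = -4 * 81 mod 257 = 190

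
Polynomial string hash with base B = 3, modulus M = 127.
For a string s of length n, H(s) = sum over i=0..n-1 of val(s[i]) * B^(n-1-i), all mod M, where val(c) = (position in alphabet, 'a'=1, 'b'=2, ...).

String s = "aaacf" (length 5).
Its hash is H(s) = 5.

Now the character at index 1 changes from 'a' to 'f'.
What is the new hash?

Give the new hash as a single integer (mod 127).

val('a') = 1, val('f') = 6
Position k = 1, exponent = n-1-k = 3
B^3 mod M = 3^3 mod 127 = 27
Delta = (6 - 1) * 27 mod 127 = 8
New hash = (5 + 8) mod 127 = 13

Answer: 13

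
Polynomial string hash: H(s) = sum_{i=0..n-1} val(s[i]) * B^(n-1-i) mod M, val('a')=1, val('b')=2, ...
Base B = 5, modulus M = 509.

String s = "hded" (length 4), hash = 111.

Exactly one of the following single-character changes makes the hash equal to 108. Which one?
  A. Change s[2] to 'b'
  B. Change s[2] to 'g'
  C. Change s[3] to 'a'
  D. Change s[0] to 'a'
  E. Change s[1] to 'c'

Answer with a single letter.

Option A: s[2]='e'->'b', delta=(2-5)*5^1 mod 509 = 494, hash=111+494 mod 509 = 96
Option B: s[2]='e'->'g', delta=(7-5)*5^1 mod 509 = 10, hash=111+10 mod 509 = 121
Option C: s[3]='d'->'a', delta=(1-4)*5^0 mod 509 = 506, hash=111+506 mod 509 = 108 <-- target
Option D: s[0]='h'->'a', delta=(1-8)*5^3 mod 509 = 143, hash=111+143 mod 509 = 254
Option E: s[1]='d'->'c', delta=(3-4)*5^2 mod 509 = 484, hash=111+484 mod 509 = 86

Answer: C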